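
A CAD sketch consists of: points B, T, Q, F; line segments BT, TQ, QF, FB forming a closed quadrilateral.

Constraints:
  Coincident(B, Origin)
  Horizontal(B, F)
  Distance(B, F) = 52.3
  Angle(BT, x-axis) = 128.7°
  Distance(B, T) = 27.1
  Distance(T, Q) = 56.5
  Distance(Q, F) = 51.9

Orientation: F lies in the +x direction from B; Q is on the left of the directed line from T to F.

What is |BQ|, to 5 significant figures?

58.155

B is at the origin; B and F share the same y with |BF| = 52.3 and F in +x, so F = (52.3, 0). BT runs at 128.7° with |BT| = 27.1, so T = (-16.944, 21.150). Q is determined by |TQ| = 56.5 and |QF| = 51.9 together: it lies at the intersection of circle(T, 56.5) and circle(F, 51.9). With |TF| = 72.402, the foot of the radical line on TF is 39.645 from T and the perpendicular offset is √(56.5² − 39.645²) = 40.256. Taking the left-of-TF solution: Q = (32.731, 48.069).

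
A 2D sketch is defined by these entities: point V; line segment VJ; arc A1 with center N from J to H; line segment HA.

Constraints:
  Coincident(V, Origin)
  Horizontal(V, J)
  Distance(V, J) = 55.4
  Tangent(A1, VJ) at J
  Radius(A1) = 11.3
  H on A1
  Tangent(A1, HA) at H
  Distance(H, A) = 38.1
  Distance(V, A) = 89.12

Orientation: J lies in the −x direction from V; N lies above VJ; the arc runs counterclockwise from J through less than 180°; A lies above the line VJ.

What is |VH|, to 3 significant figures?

52.1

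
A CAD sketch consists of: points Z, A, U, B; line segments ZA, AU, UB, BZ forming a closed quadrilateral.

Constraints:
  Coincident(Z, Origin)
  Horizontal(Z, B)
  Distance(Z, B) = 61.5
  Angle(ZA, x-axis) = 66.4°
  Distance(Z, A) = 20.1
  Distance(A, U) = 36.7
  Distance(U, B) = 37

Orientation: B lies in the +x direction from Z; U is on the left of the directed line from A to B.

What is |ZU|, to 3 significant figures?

52.8

Checks: |AU| = 36.70 ✓; |UB| = 37.00 ✓.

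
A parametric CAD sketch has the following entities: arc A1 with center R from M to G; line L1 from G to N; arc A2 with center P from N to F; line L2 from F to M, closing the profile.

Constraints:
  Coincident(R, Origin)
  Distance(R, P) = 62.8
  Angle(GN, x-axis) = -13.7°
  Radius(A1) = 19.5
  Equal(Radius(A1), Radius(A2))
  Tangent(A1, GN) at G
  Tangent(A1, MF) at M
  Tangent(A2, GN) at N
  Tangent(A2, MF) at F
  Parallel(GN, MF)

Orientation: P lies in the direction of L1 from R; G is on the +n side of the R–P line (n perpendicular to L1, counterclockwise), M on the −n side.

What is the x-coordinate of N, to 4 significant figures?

65.63

The slot axis is L1's direction at -13.7°, so u = (cos -13.7°, sin -13.7°) = (0.9715, -0.2368) and n = (−sin -13.7°, cos -13.7°) = (0.2368, 0.9715). R is at the origin and P lies 62.8 along u from R, so P = 62.8·u = (61.01, -14.87). Tangency of A1 to both parallel lines with radius 19.5 puts G and M at R ± 19.5·n: G = (4.618, 18.95), M = (-4.618, -18.95). Equal radii place N and F the same way about P: N = P + 19.5·n = (65.63, 4.072), F = P − 19.5·n = (56.39, -33.82). So N.x = 65.63.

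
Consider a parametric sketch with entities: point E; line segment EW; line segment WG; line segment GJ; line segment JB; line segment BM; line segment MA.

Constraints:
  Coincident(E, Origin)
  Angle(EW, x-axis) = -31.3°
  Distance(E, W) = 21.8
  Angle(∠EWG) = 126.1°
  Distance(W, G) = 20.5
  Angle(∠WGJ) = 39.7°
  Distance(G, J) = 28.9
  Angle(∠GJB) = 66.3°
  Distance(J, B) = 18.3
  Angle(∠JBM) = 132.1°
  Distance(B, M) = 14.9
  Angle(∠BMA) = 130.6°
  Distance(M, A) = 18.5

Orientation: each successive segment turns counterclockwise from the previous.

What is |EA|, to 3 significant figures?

45.6

∠JBM = 132.1° gives BM at -35.5° from the x-axis; with |BM| = 14.9, M = (24.2, -21.8). ∠BMA = 130.6° gives MA at 13.9° from the x-axis; with |MA| = 18.5, A = (42.1, -17.3). Then |EA| = |A − E| = 45.6.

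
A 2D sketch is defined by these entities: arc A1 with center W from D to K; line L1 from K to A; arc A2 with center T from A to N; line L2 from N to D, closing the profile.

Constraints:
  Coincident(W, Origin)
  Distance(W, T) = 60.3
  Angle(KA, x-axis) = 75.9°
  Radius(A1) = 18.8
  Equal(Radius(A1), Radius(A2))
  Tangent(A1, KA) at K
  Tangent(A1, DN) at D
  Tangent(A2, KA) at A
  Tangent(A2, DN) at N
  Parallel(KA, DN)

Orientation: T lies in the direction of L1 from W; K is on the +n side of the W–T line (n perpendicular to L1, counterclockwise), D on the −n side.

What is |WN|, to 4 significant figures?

63.16

The slot axis is L1's direction at 75.9°, so u = (cos 75.9°, sin 75.9°) = (0.2436, 0.9699) and n = (−sin 75.9°, cos 75.9°) = (-0.9699, 0.2436). W is at the origin and T lies 60.3 along u from W, so T = 60.3·u = (14.69, 58.48). Tangency of A1 to both parallel lines with radius 18.8 puts K and D at W ± 18.8·n: K = (-18.23, 4.580), D = (18.23, -4.580). Equal radii place A and N the same way about T: A = T + 18.8·n = (-3.544, 63.06), N = T − 18.8·n = (32.92, 53.90). Then |WN| = |N − W| = 63.16.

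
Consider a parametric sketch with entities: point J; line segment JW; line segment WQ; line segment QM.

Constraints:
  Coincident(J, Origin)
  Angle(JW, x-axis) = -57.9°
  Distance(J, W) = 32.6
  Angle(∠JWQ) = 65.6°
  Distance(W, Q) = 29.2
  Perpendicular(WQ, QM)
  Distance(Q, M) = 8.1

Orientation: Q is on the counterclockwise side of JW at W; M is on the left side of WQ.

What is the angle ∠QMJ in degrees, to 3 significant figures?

144°

J is at the origin; JW runs at -57.9° with length 32.6, so W = 32.6·(cos -57.9°, sin -57.9°) = (17.3, -27.6). ∠JWQ = 65.6°, so WQ runs at -57.9° + (180° − 65.6°) = 56.5° from the x-axis; with |WQ| = 29.2, Q = W + 29.2·(cos 56.5°, sin 56.5°) = (33.4, -3.27). WQ is perpendicular to QM; with |QM| = 8.1 on the left of WQ, M = Q + 8.1·(-0.834, 0.552) = (26.7, 1.20). Then cos ∠QMJ = MQ·MJ / (|MQ||MJ|), giving 144°.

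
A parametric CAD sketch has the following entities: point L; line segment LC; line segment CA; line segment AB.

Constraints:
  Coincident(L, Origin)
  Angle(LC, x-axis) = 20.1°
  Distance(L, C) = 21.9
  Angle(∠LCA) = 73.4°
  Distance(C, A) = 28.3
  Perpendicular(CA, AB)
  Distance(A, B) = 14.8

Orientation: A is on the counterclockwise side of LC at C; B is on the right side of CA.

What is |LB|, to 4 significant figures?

42.03

L is at the origin; LC runs at 20.1° with length 21.9, so C = 21.9·(cos 20.1°, sin 20.1°) = (20.57, 7.526). ∠LCA = 73.4°, so CA runs at 20.1° + (180° − 73.4°) = 126.7° from the x-axis; with |CA| = 28.3, A = C + 28.3·(cos 126.7°, sin 126.7°) = (3.653, 30.22). The perpendicularity gives AB at right angles to CA; with |AB| = 14.8 on the right of CA, B = A + 14.8·(0.8018, 0.5976) = (15.52, 39.06). Then |LB| = |B − L| = 42.03.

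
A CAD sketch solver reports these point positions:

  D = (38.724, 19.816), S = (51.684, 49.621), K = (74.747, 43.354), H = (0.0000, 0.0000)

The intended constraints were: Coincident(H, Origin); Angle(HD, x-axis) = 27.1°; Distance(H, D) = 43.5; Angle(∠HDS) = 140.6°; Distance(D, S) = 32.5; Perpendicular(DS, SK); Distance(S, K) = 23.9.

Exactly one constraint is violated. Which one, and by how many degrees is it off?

Perpendicular(DS, SK) — off by 8.30°.

H = (0.00, 0.00) ✓; HD at 27.10° ✓; |HD| = 43.50 ✓; ∠HDS = 140.6° ✓; |DS| = 32.50 ✓; ∠(DS, SK) = 81.70° ✗; |SK| = 23.90 ✓.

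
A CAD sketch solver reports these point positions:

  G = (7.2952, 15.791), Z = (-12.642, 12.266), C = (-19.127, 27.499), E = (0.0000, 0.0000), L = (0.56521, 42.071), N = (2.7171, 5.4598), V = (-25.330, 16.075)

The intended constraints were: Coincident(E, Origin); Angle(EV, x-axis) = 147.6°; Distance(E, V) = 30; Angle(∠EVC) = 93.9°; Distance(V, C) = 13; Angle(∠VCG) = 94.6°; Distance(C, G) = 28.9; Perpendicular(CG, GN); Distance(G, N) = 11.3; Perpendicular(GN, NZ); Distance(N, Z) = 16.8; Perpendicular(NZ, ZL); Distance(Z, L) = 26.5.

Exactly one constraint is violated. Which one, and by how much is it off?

Distance(Z, L) = 26.5 — off by 6.10.

E = (0.00, 0.00) ✓; EV at 147.6° ✓; |EV| = 30.00 ✓; ∠EVC = 93.90° ✓; |VC| = 13.00 ✓; ∠VCG = 94.60° ✓; |CG| = 28.90 ✓; ∠(CG, GN) = 90.00° ✓; |GN| = 11.30 ✓; ∠(GN, NZ) = 90.00° ✓; |NZ| = 16.80 ✓; ∠(NZ, ZL) = 90.00° ✓; |ZL| = 32.60 ✗.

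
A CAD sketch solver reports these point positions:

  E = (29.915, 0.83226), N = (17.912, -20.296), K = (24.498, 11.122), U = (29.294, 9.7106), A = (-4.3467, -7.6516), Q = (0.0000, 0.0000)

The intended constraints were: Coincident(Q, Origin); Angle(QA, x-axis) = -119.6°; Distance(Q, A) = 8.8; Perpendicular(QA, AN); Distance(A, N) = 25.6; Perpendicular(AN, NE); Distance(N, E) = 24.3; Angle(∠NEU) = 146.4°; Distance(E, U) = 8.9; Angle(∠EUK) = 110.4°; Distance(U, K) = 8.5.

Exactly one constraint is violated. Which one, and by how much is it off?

Distance(U, K) = 8.5 — off by 3.50.

Q = (0.00, 0.00) ✓; QA at -119.6° ✓; |QA| = 8.800 ✓; ∠(QA, AN) = 90.00° ✓; |AN| = 25.60 ✓; ∠(AN, NE) = 90.00° ✓; |NE| = 24.30 ✓; ∠NEU = 146.4° ✓; |EU| = 8.900 ✓; ∠EUK = 110.4° ✓; |UK| = 4.999 ✗.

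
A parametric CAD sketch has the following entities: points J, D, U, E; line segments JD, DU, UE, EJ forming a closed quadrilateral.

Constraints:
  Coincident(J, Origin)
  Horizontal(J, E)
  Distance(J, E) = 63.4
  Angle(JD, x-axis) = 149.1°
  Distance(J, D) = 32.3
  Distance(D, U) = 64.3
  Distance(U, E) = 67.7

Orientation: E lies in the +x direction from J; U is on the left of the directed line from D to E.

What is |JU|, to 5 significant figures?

59.926

J is at the origin; J and E share the same y with |JE| = 63.4 and E in +x, so E = (63.4, 0). JD runs at 149.1° with |JD| = 32.3, so D = (-27.715, 16.587). U is determined by |DU| = 64.3 and |UE| = 67.7 together: it lies at the intersection of circle(D, 64.3) and circle(E, 67.7). With |DE| = 92.613, the foot of the radical line on DE is 43.884 from D and the perpendicular offset is √(64.3² − 43.884²) = 46.997. Taking the left-of-DE solution: U = (23.876, 54.965).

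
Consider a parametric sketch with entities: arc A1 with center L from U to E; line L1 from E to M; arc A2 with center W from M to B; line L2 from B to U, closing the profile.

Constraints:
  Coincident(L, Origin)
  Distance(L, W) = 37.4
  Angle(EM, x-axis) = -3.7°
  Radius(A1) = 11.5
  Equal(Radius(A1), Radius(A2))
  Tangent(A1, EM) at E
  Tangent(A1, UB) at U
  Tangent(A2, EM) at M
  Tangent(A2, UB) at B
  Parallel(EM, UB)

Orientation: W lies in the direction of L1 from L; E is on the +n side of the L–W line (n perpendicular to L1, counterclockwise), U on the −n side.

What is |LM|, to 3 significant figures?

39.1

The slot axis is L1's direction at -3.7°, so u = (cos -3.7°, sin -3.7°) = (0.998, -0.0645) and n = (−sin -3.7°, cos -3.7°) = (0.0645, 0.998). L is at the origin and W lies 37.4 along u from L, so W = 37.4·u = (37.3, -2.41). Tangency of A1 to both parallel lines with radius 11.5 puts E and U at L ± 11.5·n: E = (0.742, 11.5), U = (-0.742, -11.5). Equal radii place M and B the same way about W: M = W + 11.5·n = (38.1, 9.06), B = W − 11.5·n = (36.6, -13.9). Then |LM| = |M − L| = 39.1.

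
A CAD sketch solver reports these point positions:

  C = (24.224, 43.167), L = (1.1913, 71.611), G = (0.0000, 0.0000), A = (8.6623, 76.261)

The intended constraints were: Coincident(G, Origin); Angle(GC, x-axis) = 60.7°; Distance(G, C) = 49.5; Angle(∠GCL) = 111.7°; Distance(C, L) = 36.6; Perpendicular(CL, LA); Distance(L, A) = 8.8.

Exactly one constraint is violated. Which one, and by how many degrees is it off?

Perpendicular(CL, LA) — off by 7.10°.

G = (0.00, 0.00) ✓; GC at 60.70° ✓; |GC| = 49.50 ✓; ∠GCL = 111.7° ✓; |CL| = 36.60 ✓; ∠(CL, LA) = 97.10° ✗; |LA| = 8.800 ✓.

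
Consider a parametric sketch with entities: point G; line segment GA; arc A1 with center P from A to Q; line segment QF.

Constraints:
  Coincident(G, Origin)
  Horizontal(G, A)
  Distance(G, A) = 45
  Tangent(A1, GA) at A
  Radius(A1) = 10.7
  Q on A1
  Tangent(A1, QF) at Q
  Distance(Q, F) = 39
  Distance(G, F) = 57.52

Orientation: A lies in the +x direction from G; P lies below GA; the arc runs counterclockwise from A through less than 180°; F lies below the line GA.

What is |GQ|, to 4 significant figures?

35.70

G is at the origin; GA is horizontal with |GA| = 45.0 and A on the +x side, so A = (45.00, 0.000). Since A1 is tangent to GA there, PA ⟂ GA, so P = A + (0, -10.7) = (45.00, -10.70). Since PQ ⟂ QF (tangency), |PF| = √(10.7² + 39.0²) = 40.44 regardless of where Q sits on A1. So F lies on both circle(G, 57.52) and circle(P, 40.44); the below-GA intersection is F = (30.81, -48.57). Q is the foot of the tangent from F: Q = (34.34, -9.731).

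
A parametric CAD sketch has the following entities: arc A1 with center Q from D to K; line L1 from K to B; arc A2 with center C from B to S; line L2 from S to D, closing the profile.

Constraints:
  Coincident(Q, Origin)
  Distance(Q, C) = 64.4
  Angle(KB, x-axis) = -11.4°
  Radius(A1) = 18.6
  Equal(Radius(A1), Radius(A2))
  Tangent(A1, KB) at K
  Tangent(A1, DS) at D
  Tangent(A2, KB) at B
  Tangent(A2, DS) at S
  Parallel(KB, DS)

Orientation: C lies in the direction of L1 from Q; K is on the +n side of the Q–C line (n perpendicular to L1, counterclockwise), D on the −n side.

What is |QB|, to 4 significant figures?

67.03

Tangency of A1 to both parallel lines with radius 18.6 puts K and D at Q ± 18.6·n: K = (3.676, 18.23), D = (-3.676, -18.23). Equal radii place B and S the same way about C: B = C + 18.6·n = (66.81, 5.504), S = C − 18.6·n = (59.45, -30.96). Then |QB| = |B − Q| = 67.03.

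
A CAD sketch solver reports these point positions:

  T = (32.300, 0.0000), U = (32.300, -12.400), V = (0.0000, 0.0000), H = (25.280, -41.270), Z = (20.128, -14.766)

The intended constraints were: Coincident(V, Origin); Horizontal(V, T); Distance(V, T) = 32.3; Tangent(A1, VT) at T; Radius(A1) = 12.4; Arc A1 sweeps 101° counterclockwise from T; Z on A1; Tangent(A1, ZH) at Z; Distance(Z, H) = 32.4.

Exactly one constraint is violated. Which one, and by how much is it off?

Distance(Z, H) = 32.4 — off by 5.40.

V = (0.00, 0.00) ✓; V.y = 0.00, T.y = 0.00 ✓; |VT| = 32.30 ✓; ∠(UT, TV) = 90.00° ✓; |UT| = 12.40 ✓; bearing(U→Z) − bearing(U→T) = 101.0° ✓; |UZ| = 12.40 ✓; ∠(UZ, ZH) = 90.00° ✓; |ZH| = 27.00 ✗.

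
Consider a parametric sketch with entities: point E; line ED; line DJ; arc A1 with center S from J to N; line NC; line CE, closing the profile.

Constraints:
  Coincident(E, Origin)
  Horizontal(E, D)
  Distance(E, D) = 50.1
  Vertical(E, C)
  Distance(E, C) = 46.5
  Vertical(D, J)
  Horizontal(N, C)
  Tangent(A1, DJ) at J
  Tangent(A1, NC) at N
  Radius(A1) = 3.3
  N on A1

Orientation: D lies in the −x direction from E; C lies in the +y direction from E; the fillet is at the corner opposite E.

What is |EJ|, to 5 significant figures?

66.153

E is at the origin; ED is horizontal with |ED| = 50.1 and D on the −x side, so D = (-50.100, 0.0000). E and C share the same x with |EC| = 46.5 and C on the +y side, so C = (0.0000, 46.500). The virtual corner opposite E is at (-50.100, 46.500). A1 meets DJ tangentially, so SJ is at right angles to DJ and tangency of A1 to NC means the radius SN is perpendicular to NC, with radius 3.3, so the center S sits 3.3 in from both sides at S = (-46.800, 43.200). That places the tangent points at J = (-50.100, 43.200) on DJ and N = (-46.800, 46.500) on NC. Then |EJ| = |J − E| = 66.153.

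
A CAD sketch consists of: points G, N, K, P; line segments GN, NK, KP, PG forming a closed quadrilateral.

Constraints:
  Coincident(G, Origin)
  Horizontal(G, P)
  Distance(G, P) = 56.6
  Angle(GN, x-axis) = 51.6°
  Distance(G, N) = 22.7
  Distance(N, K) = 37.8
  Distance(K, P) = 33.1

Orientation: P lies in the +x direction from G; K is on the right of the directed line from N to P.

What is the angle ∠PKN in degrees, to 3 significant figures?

80.8°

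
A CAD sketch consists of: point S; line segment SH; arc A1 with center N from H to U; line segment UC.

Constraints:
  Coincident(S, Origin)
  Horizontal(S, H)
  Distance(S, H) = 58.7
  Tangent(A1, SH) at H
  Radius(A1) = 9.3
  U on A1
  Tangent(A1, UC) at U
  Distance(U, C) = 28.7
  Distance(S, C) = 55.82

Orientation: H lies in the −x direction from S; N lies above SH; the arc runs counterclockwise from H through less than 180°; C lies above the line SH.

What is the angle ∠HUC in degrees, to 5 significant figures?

141.38°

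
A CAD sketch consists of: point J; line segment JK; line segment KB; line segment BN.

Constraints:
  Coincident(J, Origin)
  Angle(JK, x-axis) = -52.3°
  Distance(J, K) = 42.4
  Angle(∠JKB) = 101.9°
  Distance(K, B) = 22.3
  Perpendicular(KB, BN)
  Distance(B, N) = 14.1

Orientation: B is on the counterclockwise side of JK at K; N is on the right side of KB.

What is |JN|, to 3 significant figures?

63.7

J is at the origin; JK runs at -52.3° with length 42.4, so K = 42.4·(cos -52.3°, sin -52.3°) = (25.9, -33.5). ∠JKB = 101.9°, so KB runs at -52.3° + (180° − 101.9°) = 25.8° from the x-axis; with |KB| = 22.3, B = K + 22.3·(cos 25.8°, sin 25.8°) = (46.0, -23.8). KB is perpendicular to BN; with |BN| = 14.1 on the right of KB, N = B + 14.1·(0.435, -0.900) = (52.1, -36.5). Then |JN| = |N − J| = 63.7.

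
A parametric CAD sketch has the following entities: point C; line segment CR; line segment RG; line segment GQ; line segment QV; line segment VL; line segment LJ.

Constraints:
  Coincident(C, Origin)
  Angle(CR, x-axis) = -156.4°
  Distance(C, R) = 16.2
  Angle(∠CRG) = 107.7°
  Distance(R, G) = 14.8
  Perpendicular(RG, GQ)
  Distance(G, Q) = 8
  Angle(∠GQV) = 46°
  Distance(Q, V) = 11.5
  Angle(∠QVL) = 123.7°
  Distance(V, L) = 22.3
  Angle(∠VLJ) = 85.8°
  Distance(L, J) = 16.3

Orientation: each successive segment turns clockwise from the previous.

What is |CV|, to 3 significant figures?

19.2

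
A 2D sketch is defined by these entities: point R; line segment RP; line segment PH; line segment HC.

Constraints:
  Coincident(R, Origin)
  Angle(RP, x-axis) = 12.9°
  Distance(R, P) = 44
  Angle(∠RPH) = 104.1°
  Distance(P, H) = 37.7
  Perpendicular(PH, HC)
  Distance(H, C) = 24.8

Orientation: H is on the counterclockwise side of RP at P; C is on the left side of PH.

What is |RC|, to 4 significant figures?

51.61

R is at the origin; RP runs at 12.9° with length 44.0, so P = 44.0·(cos 12.9°, sin 12.9°) = (42.89, 9.823). ∠RPH = 104.1°, so PH runs at 12.9° + (180° − 104.1°) = 88.80° from the x-axis; with |PH| = 37.7, H = P + 37.7·(cos 88.80°, sin 88.80°) = (43.68, 47.51). PH ⟂ HC; with |HC| = 24.8 on the left of PH, C = H + 24.8·(-0.9998, 0.02094) = (18.88, 48.03). Then |RC| = |C − R| = 51.61.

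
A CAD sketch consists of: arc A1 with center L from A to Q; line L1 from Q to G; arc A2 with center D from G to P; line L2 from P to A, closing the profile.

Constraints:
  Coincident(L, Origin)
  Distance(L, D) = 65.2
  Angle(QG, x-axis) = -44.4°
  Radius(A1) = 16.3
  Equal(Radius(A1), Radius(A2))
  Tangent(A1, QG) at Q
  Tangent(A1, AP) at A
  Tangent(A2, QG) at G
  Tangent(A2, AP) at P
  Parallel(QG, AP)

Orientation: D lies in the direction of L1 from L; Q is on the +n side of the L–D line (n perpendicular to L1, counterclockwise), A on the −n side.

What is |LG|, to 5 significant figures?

67.207

The slot axis is L1's direction at -44.4°, so u = (cos -44.4°, sin -44.4°) = (0.71447, -0.69966) and n = (−sin -44.4°, cos -44.4°) = (0.69966, 0.71447). L is at the origin and D lies 65.2 along u from L, so D = 65.2·u = (46.584, -45.618). Tangency of A1 to both parallel lines with radius 16.3 puts Q and A at L ± 16.3·n: Q = (11.405, 11.646), A = (-11.405, -11.646). Equal radii place G and P the same way about D: G = D + 16.3·n = (57.988, -33.972), P = D − 16.3·n = (35.179, -57.264). Then |LG| = |G − L| = 67.207.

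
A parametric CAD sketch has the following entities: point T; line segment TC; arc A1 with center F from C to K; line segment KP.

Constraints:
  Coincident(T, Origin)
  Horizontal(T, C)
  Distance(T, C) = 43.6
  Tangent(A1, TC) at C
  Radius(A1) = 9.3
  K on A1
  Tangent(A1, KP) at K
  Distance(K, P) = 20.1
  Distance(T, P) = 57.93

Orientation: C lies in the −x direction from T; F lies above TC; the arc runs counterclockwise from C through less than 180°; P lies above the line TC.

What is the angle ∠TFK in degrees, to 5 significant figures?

51.227°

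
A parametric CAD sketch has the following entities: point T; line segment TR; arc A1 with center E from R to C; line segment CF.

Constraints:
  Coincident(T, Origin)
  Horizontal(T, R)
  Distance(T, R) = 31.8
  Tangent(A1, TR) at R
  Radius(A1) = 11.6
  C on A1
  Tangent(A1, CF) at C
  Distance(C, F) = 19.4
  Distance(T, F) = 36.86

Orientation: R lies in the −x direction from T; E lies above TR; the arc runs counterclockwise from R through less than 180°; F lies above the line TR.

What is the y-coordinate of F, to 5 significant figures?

30.919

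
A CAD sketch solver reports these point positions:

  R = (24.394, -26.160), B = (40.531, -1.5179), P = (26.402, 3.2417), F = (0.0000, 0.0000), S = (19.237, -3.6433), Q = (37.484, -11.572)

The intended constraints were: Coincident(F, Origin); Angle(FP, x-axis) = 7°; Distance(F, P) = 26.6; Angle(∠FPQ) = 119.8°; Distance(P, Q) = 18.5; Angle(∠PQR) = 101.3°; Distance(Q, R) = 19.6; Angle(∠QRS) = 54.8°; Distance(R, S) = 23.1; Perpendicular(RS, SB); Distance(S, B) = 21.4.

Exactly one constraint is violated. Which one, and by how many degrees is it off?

Perpendicular(RS, SB) — off by 7.20°.

F = (0.00, 0.00) ✓; FP at 7.000° ✓; |FP| = 26.60 ✓; ∠FPQ = 119.8° ✓; |PQ| = 18.50 ✓; ∠PQR = 101.3° ✓; |QR| = 19.60 ✓; ∠QRS = 54.80° ✓; |RS| = 23.10 ✓; ∠(RS, SB) = 97.20° ✗; |SB| = 21.40 ✓.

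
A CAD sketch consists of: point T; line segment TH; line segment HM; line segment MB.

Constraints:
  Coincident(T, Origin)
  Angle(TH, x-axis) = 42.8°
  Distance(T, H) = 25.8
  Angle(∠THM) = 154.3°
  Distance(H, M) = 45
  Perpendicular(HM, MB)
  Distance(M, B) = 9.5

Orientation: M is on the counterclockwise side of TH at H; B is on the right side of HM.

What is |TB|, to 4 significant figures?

71.31

T is at the origin; TH runs at 42.8° with length 25.8, so H = 25.8·(cos 42.8°, sin 42.8°) = (18.93, 17.53). ∠THM = 154.3°, so HM runs at 42.8° + (180° − 154.3°) = 68.50° from the x-axis; with |HM| = 45.0, M = H + 45.0·(cos 68.50°, sin 68.50°) = (35.42, 59.40). HM is perpendicular to MB; with |MB| = 9.5 on the right of HM, B = M + 9.5·(0.9304, -0.3665) = (44.26, 55.92). Then |TB| = |B − T| = 71.31.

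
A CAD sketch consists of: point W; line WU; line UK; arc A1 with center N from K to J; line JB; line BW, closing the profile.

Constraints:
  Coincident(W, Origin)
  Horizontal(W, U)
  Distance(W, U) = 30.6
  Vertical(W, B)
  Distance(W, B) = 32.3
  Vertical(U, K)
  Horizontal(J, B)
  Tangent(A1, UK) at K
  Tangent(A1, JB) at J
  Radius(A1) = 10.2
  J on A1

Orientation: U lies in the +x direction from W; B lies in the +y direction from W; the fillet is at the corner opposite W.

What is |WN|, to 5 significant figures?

30.076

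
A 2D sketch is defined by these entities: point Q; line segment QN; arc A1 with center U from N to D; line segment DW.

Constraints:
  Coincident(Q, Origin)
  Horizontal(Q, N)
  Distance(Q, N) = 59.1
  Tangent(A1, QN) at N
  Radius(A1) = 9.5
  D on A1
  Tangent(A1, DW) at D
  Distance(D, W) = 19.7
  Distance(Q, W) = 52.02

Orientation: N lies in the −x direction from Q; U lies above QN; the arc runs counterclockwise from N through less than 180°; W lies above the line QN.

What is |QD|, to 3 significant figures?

50.4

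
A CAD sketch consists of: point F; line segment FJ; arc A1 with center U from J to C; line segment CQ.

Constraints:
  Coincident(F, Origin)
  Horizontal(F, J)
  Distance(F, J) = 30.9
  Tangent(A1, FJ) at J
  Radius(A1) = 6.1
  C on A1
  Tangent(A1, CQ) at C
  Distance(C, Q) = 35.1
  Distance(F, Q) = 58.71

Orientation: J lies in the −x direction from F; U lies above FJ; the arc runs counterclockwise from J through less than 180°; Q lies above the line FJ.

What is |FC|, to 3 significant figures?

27.2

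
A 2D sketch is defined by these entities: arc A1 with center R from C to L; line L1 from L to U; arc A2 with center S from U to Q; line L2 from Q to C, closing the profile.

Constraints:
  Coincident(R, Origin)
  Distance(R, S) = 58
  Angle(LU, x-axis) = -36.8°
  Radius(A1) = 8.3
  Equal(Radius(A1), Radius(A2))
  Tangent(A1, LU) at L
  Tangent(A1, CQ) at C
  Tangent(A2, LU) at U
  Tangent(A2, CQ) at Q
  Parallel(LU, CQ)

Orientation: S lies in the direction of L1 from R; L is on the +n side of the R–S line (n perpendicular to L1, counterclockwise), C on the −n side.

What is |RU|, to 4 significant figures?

58.59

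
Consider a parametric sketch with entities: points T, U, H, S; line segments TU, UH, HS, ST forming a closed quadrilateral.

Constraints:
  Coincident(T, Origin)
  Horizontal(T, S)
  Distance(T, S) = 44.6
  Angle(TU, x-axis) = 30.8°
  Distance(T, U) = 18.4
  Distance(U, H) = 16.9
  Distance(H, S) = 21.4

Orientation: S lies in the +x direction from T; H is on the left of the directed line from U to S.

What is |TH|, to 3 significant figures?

35.3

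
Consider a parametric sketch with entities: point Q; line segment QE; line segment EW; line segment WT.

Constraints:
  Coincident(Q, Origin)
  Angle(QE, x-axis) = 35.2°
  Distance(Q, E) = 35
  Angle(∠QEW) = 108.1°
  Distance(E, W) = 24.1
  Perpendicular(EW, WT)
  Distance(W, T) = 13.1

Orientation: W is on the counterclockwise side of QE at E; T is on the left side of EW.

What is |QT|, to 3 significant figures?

40.4

Q is at the origin; QE runs at 35.2° with length 35.0, so E = 35.0·(cos 35.2°, sin 35.2°) = (28.6, 20.2). ∠QEW = 108.1°, so EW runs at 35.2° + (180° − 108.1°) = 107° from the x-axis; with |EW| = 24.1, W = E + 24.1·(cos 107°, sin 107°) = (21.5, 43.2). The perpendicularity gives WT at right angles to EW; with |WT| = 13.1 on the left of EW, T = W + 13.1·(-0.956, -0.294) = (8.99, 39.4). Then |QT| = |T − Q| = 40.4.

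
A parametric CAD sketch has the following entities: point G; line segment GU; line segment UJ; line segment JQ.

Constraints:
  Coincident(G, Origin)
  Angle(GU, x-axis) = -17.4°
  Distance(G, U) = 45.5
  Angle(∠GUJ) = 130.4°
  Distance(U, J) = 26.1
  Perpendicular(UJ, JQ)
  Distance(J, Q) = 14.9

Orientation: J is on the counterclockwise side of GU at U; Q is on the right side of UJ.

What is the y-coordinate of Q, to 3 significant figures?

-12.3

∠GUJ = 130.4°, so UJ runs at -17.4° + (180° − 130.4°) = 32.2° from the x-axis; with |UJ| = 26.1, J = U + 26.1·(cos 32.2°, sin 32.2°) = (65.5, 0.302). The perpendicularity gives JQ at right angles to UJ; with |JQ| = 14.9 on the right of UJ, Q = J + 14.9·(0.533, -0.846) = (73.4, -12.3). So Q.y = -12.3.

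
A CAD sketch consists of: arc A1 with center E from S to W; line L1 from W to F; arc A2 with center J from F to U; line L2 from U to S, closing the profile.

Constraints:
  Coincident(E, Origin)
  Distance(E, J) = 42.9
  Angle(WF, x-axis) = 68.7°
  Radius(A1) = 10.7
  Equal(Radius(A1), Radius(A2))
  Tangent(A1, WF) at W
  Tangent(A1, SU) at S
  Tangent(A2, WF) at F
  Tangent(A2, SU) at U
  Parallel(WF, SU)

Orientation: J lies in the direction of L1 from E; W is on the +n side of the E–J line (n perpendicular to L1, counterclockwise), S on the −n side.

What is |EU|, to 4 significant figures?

44.21

The slot axis is L1's direction at 68.7°, so u = (cos 68.7°, sin 68.7°) = (0.3633, 0.9317) and n = (−sin 68.7°, cos 68.7°) = (-0.9317, 0.3633). E is at the origin and J lies 42.9 along u from E, so J = 42.9·u = (15.58, 39.97). Tangency of A1 to both parallel lines with radius 10.7 puts W and S at E ± 10.7·n: W = (-9.969, 3.887), S = (9.969, -3.887). Equal radii place F and U the same way about J: F = J + 10.7·n = (5.614, 43.86), U = J − 10.7·n = (25.55, 36.08). Then |EU| = |U − E| = 44.21.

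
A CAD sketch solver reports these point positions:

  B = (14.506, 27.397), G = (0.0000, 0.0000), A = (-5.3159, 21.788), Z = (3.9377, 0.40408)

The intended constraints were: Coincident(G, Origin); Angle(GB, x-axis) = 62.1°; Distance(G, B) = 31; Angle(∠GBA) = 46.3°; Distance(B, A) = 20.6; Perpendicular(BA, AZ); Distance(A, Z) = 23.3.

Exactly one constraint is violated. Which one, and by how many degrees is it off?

Perpendicular(BA, AZ) — off by 7.60°.

G = (0.00, 0.00) ✓; GB at 62.10° ✓; |GB| = 31.00 ✓; ∠GBA = 46.30° ✓; |BA| = 20.60 ✓; ∠(BA, AZ) = 97.60° ✗; |AZ| = 23.30 ✓.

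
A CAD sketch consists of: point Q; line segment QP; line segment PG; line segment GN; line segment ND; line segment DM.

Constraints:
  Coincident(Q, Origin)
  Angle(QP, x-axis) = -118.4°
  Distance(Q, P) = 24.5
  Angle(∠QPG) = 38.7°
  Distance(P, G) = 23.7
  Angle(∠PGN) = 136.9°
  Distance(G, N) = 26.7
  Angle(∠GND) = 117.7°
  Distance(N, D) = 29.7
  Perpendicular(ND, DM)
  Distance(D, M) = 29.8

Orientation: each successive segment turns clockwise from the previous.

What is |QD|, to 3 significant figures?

35.5

Q is at the origin; QP runs at -118.4° with length 24.5, so P = (-11.7, -21.6). ∠QPG = 38.7° gives PG at 100° from the x-axis; with |PG| = 23.7, G = (-15.9, 1.77). ∠PGN = 136.9° gives GN at 57.2° from the x-axis; with |GN| = 26.7, N = (-1.43, 24.2). ∠GND = 117.7° gives ND at -5.10° from the x-axis; with |ND| = 29.7, D = (28.2, 21.6). Then |QD| = |D − Q| = 35.5.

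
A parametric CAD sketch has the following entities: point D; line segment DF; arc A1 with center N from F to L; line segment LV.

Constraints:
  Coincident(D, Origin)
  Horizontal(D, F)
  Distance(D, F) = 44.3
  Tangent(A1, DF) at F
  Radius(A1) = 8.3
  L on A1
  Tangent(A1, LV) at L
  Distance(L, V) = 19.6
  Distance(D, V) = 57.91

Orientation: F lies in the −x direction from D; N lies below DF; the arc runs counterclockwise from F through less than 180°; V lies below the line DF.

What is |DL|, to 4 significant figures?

53.35

D is at the origin; DF is horizontal with |DF| = 44.3 and F on the −x side, so F = (-44.30, 0.000). Since A1 is tangent to DF there, NF ⟂ DF, so N = F + (0, -8.3) = (-44.30, -8.300). Since NL ⟂ LV (tangency), |NV| = √(8.3² + 19.6²) = 21.28 regardless of where L sits on A1. So V lies on both circle(D, 57.91) and circle(N, 21.28); the below-DF intersection is V = (-50.28, -28.73). L is the foot of the tangent from V: L = (-52.54, -9.258).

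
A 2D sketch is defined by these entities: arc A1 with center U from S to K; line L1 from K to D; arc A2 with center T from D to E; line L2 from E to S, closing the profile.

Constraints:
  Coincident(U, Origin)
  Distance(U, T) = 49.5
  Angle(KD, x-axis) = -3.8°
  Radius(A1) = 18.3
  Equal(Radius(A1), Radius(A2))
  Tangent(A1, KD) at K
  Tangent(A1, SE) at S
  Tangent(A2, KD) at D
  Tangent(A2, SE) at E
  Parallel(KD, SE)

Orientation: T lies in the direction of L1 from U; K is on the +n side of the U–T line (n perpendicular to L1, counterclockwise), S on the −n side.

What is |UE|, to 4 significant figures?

52.77

The slot axis is L1's direction at -3.8°, so u = (cos -3.8°, sin -3.8°) = (0.9978, -0.06627) and n = (−sin -3.8°, cos -3.8°) = (0.06627, 0.9978). U is at the origin and T lies 49.5 along u from U, so T = 49.5·u = (49.39, -3.281). Tangency of A1 to both parallel lines with radius 18.3 puts K and S at U ± 18.3·n: K = (1.213, 18.26), S = (-1.213, -18.26). Equal radii place D and E the same way about T: D = T + 18.3·n = (50.60, 14.98), E = T − 18.3·n = (48.18, -21.54). Then |UE| = |E − U| = 52.77.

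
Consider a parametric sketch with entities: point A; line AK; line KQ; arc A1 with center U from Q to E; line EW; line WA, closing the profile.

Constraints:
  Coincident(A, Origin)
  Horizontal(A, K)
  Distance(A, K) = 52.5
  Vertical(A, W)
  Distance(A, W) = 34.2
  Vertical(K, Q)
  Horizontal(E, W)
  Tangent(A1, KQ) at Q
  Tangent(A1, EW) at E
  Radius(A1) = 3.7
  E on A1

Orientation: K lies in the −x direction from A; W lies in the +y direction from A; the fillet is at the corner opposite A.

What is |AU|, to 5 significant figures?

57.547

A is at the origin; AK is horizontal with |AK| = 52.5 and K on the −x side, so K = (-52.500, 0.0000). AW is vertical with |AW| = 34.2 and W on the +y side, so W = (0.0000, 34.200). The virtual corner opposite A is at (-52.500, 34.200). A1 meets KQ tangentially, so UQ is at right angles to KQ and since A1 is tangent to EW there, UE ⟂ EW, with radius 3.7, so the center U sits 3.7 in from both sides at U = (-48.800, 30.500). Then |AU| = |U − A| = 57.547.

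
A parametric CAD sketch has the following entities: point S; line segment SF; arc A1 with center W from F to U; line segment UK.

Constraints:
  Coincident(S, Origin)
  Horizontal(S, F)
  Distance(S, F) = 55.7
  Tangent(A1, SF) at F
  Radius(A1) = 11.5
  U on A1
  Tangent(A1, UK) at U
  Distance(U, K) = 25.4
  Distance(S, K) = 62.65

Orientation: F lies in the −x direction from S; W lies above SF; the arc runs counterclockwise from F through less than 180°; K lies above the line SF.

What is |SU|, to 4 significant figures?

46.49

S is at the origin; SF is horizontal with |SF| = 55.7 and F on the −x side, so F = (-55.70, 0.000). The tangent condition forces WF to be normal to SF, so W = F + (0, 11.5) = (-55.70, 11.50). Since WU ⟂ UK (tangency), |WK| = √(11.5² + 25.4²) = 27.88 regardless of where U sits on A1. So K lies on both circle(S, 62.65) and circle(W, 27.88); the above-SF intersection is K = (-49.31, 38.64). U is the foot of the tangent from K: U = (-44.42, 13.72).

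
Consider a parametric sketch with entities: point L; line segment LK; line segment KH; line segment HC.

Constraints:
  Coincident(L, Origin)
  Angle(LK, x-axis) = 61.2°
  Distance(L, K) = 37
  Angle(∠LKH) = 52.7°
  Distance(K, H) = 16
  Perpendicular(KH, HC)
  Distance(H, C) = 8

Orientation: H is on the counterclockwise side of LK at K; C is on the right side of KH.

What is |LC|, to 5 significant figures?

37.979

L is at the origin; LK runs at 61.2° with length 37.0, so K = 37.0·(cos 61.2°, sin 61.2°) = (17.825, 32.423). ∠LKH = 52.7°, so KH runs at 61.2° + (180° − 52.7°) = 188.50° from the x-axis; with |KH| = 16.0, H = K + 16.0·(cos 188.50°, sin 188.50°) = (2.0006, 30.058). KH ⟂ HC; with |HC| = 8.0 on the right of KH, C = H + 8.0·(-0.14781, 0.98902) = (0.81816, 37.971). Then |LC| = |C − L| = 37.979.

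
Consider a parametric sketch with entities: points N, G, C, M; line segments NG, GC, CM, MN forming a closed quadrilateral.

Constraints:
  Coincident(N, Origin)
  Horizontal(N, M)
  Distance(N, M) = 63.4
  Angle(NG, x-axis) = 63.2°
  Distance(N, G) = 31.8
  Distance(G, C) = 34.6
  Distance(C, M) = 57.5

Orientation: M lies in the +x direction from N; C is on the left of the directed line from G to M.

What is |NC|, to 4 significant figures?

65.43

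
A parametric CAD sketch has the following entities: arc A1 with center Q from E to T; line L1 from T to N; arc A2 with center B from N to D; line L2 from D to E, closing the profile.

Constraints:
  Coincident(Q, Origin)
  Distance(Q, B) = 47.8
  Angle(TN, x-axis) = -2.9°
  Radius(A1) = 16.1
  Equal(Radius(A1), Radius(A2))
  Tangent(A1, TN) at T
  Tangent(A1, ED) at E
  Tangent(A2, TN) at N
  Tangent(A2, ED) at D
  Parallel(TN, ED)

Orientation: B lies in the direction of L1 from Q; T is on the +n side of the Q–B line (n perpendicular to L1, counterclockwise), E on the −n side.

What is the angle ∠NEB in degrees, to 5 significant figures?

15.351°

The slot axis is L1's direction at -2.9°, so u = (cos -2.9°, sin -2.9°) = (0.99872, -0.050593) and n = (−sin -2.9°, cos -2.9°) = (0.050593, 0.99872). Q is at the origin and B lies 47.8 along u from Q, so B = 47.8·u = (47.739, -2.4183). Tangency of A1 to both parallel lines with radius 16.1 puts T and E at Q ± 16.1·n: T = (0.81455, 16.079), E = (-0.81455, -16.079). Equal radii place N and D the same way about B: N = B + 16.1·n = (48.553, 13.661), D = B − 16.1·n = (46.924, -18.498). Then cos ∠NEB = EN·EB / (|EN||EB|), giving 15.351°.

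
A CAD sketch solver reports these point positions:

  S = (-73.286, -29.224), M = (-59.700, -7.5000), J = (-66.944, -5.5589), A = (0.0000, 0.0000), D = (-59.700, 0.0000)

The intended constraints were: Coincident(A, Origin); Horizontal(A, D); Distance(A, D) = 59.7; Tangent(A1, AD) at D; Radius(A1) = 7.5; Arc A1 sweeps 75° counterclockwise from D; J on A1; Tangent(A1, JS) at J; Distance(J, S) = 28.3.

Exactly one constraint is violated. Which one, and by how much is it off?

Distance(J, S) = 28.3 — off by 3.80.

A = (0.00, 0.00) ✓; A.y = 0.00, D.y = 0.00 ✓; |AD| = 59.70 ✓; ∠(MD, DA) = 90.00° ✓; |MD| = 7.500 ✓; bearing(M→J) − bearing(M→D) = 75.00° ✓; |MJ| = 7.500 ✓; ∠(MJ, JS) = 90.00° ✓; |JS| = 24.50 ✗.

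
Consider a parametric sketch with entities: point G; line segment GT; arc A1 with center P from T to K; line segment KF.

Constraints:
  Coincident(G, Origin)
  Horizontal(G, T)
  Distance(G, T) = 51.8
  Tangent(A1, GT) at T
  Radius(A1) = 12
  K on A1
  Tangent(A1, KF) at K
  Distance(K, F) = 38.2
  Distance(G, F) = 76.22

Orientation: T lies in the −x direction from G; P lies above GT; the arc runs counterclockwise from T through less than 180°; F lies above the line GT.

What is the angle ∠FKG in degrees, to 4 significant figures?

135.6°

Checks: |PK| = 12.00 ✓; ∠(PK, KF) = 90.00° ✓; |KF| = 38.20 ✓; |GF| = 76.22 ✓.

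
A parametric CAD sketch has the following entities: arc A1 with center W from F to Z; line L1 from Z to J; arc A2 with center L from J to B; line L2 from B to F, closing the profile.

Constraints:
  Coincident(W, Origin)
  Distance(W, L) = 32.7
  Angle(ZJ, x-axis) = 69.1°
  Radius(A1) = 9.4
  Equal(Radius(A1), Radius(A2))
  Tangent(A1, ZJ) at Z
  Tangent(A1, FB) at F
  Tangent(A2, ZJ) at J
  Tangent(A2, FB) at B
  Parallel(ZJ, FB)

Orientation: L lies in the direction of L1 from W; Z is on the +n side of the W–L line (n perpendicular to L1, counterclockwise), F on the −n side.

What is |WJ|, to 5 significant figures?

34.024

The slot axis is L1's direction at 69.1°, so u = (cos 69.1°, sin 69.1°) = (0.35674, 0.93420) and n = (−sin 69.1°, cos 69.1°) = (-0.93420, 0.35674). W is at the origin and L lies 32.7 along u from W, so L = 32.7·u = (11.665, 30.548). Tangency of A1 to both parallel lines with radius 9.4 puts Z and F at W ± 9.4·n: Z = (-8.7815, 3.3533), F = (8.7815, -3.3533). Equal radii place J and B the same way about L: J = L + 9.4·n = (2.8838, 33.902), B = L − 9.4·n = (20.447, 27.195). Then |WJ| = |J − W| = 34.024.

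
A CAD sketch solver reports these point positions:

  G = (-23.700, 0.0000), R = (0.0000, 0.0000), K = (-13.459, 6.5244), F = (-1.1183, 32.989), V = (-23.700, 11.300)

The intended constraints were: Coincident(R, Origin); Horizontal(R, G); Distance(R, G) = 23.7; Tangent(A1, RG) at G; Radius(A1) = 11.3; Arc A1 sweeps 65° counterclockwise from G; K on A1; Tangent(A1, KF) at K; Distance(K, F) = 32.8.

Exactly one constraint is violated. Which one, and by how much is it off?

Distance(K, F) = 32.8 — off by 3.60.

R = (0.00, 0.00) ✓; R.y = 0.00, G.y = 0.00 ✓; |RG| = 23.70 ✓; ∠(VG, GR) = 90.00° ✓; |VG| = 11.30 ✓; bearing(V→K) − bearing(V→G) = 65.00° ✓; |VK| = 11.30 ✓; ∠(VK, KF) = 90.00° ✓; |KF| = 29.20 ✗.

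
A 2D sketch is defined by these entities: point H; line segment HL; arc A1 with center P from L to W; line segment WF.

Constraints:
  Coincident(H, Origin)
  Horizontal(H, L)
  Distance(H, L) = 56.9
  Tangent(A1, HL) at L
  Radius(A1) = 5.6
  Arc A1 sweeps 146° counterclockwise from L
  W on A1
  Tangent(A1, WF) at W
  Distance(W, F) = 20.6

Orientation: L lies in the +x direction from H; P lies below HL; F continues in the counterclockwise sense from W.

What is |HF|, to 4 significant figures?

74.11

On A1, L sits at bearing 90° from P; a 146° counterclockwise sweep puts W at bearing 236°, so W = P + 5.6·(cos 236°, sin 236°) = (53.77, -10.24). Tangency of A1 to WF means the radius PW is perpendicular to WF, so WF runs along (−sin 236°, cos 236°); with |WF| = 20.6, F = (70.85, -21.76). Then |HF| = |F − H| = 74.11.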